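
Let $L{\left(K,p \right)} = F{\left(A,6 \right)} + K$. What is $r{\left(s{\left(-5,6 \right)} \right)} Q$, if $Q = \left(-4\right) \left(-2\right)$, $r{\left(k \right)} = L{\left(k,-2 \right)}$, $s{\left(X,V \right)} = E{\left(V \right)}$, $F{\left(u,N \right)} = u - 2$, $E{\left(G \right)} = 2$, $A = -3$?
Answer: $-24$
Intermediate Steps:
$F{\left(u,N \right)} = -2 + u$ ($F{\left(u,N \right)} = u - 2 = -2 + u$)
$L{\left(K,p \right)} = -5 + K$ ($L{\left(K,p \right)} = \left(-2 - 3\right) + K = -5 + K$)
$s{\left(X,V \right)} = 2$
$r{\left(k \right)} = -5 + k$
$Q = 8$
$r{\left(s{\left(-5,6 \right)} \right)} Q = \left(-5 + 2\right) 8 = \left(-3\right) 8 = -24$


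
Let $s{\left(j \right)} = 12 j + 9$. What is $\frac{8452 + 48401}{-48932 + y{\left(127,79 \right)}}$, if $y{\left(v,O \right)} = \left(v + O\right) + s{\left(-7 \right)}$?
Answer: $- \frac{18951}{16267} \approx -1.165$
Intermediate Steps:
$s{\left(j \right)} = 9 + 12 j$
$y{\left(v,O \right)} = -75 + O + v$ ($y{\left(v,O \right)} = \left(v + O\right) + \left(9 + 12 \left(-7\right)\right) = \left(O + v\right) + \left(9 - 84\right) = \left(O + v\right) - 75 = -75 + O + v$)
$\frac{8452 + 48401}{-48932 + y{\left(127,79 \right)}} = \frac{8452 + 48401}{-48932 + \left(-75 + 79 + 127\right)} = \frac{56853}{-48932 + 131} = \frac{56853}{-48801} = 56853 \left(- \frac{1}{48801}\right) = - \frac{18951}{16267}$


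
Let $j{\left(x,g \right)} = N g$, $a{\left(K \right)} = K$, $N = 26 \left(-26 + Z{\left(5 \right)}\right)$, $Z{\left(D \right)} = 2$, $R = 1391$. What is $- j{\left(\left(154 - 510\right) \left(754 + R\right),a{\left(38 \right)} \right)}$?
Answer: $23712$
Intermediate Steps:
$N = -624$ ($N = 26 \left(-26 + 2\right) = 26 \left(-24\right) = -624$)
$j{\left(x,g \right)} = - 624 g$
$- j{\left(\left(154 - 510\right) \left(754 + R\right),a{\left(38 \right)} \right)} = - \left(-624\right) 38 = \left(-1\right) \left(-23712\right) = 23712$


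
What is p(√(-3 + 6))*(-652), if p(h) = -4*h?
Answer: 2608*√3 ≈ 4517.2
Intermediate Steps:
p(√(-3 + 6))*(-652) = -4*√(-3 + 6)*(-652) = -4*√3*(-652) = 2608*√3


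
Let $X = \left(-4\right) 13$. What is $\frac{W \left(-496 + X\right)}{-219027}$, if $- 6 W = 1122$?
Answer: $- \frac{102476}{219027} \approx -0.46787$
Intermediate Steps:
$W = -187$ ($W = \left(- \frac{1}{6}\right) 1122 = -187$)
$X = -52$
$\frac{W \left(-496 + X\right)}{-219027} = \frac{\left(-187\right) \left(-496 - 52\right)}{-219027} = \left(-187\right) \left(-548\right) \left(- \frac{1}{219027}\right) = 102476 \left(- \frac{1}{219027}\right) = - \frac{102476}{219027}$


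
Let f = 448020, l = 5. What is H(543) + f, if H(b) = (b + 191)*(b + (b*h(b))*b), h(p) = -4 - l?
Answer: -1946925912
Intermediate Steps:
h(p) = -9 (h(p) = -4 - 1*5 = -4 - 5 = -9)
H(b) = (191 + b)*(b - 9*b²) (H(b) = (b + 191)*(b + (b*(-9))*b) = (191 + b)*(b + (-9*b)*b) = (191 + b)*(b - 9*b²))
H(543) + f = 543*(191 - 1718*543 - 9*543²) + 448020 = 543*(191 - 932874 - 9*294849) + 448020 = 543*(191 - 932874 - 2653641) + 448020 = 543*(-3586324) + 448020 = -1947373932 + 448020 = -1946925912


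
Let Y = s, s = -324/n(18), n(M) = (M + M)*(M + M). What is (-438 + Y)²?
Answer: 3073009/16 ≈ 1.9206e+5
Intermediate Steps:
n(M) = 4*M² (n(M) = (2*M)*(2*M) = 4*M²)
s = -¼ (s = -324/(4*18²) = -324/(4*324) = -324/1296 = -324*1/1296 = -¼ ≈ -0.25000)
Y = -¼ ≈ -0.25000
(-438 + Y)² = (-438 - ¼)² = (-1753/4)² = 3073009/16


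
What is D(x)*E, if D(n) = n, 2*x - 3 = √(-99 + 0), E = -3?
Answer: -9/2 - 9*I*√11/2 ≈ -4.5 - 14.925*I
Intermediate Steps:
x = 3/2 + 3*I*√11/2 (x = 3/2 + √(-99 + 0)/2 = 3/2 + √(-99)/2 = 3/2 + (3*I*√11)/2 = 3/2 + 3*I*√11/2 ≈ 1.5 + 4.9749*I)
D(x)*E = (3/2 + 3*I*√11/2)*(-3) = -9/2 - 9*I*√11/2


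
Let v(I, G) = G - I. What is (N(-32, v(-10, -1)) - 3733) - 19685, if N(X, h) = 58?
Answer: -23360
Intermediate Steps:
(N(-32, v(-10, -1)) - 3733) - 19685 = (58 - 3733) - 19685 = -3675 - 19685 = -23360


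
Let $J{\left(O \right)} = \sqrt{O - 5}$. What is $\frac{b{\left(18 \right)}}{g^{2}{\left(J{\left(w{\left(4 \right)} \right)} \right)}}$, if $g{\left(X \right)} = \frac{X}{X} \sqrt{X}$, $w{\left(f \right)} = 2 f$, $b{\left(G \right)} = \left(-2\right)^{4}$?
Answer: $\frac{16 \sqrt{3}}{3} \approx 9.2376$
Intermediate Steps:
$b{\left(G \right)} = 16$
$J{\left(O \right)} = \sqrt{-5 + O}$
$g{\left(X \right)} = \sqrt{X}$ ($g{\left(X \right)} = 1 \sqrt{X} = \sqrt{X}$)
$\frac{b{\left(18 \right)}}{g^{2}{\left(J{\left(w{\left(4 \right)} \right)} \right)}} = \frac{16}{\left(\sqrt{\sqrt{-5 + 2 \cdot 4}}\right)^{2}} = \frac{16}{\left(\sqrt{\sqrt{-5 + 8}}\right)^{2}} = \frac{16}{\left(\sqrt{\sqrt{3}}\right)^{2}} = \frac{16}{\left(\sqrt[4]{3}\right)^{2}} = \frac{16}{\sqrt{3}} = 16 \frac{\sqrt{3}}{3} = \frac{16 \sqrt{3}}{3}$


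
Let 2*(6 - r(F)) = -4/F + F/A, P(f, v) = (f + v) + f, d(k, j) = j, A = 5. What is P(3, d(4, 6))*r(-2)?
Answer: 312/5 ≈ 62.400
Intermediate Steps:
P(f, v) = v + 2*f
r(F) = 6 + 2/F - F/10 (r(F) = 6 - (-4/F + F/5)/2 = 6 + (2/F - F/10) = 6 + 2/F - F/10)
P(3, d(4, 6))*r(-2) = (6 + 2*3)*(6 + 2/(-2) - 1/10*(-2)) = (6 + 6)*(6 + 2*(-1/2) + 1/5) = 12*(6 - 1 + 1/5) = 12*(26/5) = 312/5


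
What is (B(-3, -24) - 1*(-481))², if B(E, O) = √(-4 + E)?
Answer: (481 + I*√7)² ≈ 2.3135e+5 + 2545.0*I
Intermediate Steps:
(B(-3, -24) - 1*(-481))² = (√(-4 - 3) - 1*(-481))² = (√(-7) + 481)² = (I*√7 + 481)² = (481 + I*√7)²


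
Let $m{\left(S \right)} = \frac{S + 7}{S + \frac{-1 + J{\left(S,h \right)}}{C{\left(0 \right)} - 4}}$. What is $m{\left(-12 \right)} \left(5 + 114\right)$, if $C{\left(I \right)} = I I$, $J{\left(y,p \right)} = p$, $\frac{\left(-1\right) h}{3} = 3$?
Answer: $\frac{1190}{19} \approx 62.632$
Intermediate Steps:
$h = -9$ ($h = \left(-3\right) 3 = -9$)
$C{\left(I \right)} = I^{2}$
$m{\left(S \right)} = \frac{7 + S}{\frac{5}{2} + S}$ ($m{\left(S \right)} = \frac{S + 7}{S + \frac{-1 - 9}{0^{2} - 4}} = \frac{7 + S}{S - \frac{10}{0 - 4}} = \frac{7 + S}{S - \frac{10}{-4}} = \frac{7 + S}{S - - \frac{5}{2}} = \frac{7 + S}{S + \frac{5}{2}} = \frac{7 + S}{\frac{5}{2} + S}$)
$m{\left(-12 \right)} \left(5 + 114\right) = \frac{2 \left(7 - 12\right)}{5 + 2 \left(-12\right)} \left(5 + 114\right) = 2 \frac{1}{5 - 24} \left(-5\right) 119 = 2 \frac{1}{-19} \left(-5\right) 119 = 2 \left(- \frac{1}{19}\right) \left(-5\right) 119 = \frac{10}{19} \cdot 119 = \frac{1190}{19}$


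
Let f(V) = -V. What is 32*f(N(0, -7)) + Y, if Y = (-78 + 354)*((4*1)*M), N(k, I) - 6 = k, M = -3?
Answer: -3504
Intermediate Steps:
N(k, I) = 6 + k
Y = -3312 (Y = (-78 + 354)*((4*1)*(-3)) = 276*(4*(-3)) = 276*(-12) = -3312)
32*f(N(0, -7)) + Y = 32*(-(6 + 0)) - 3312 = 32*(-1*6) - 3312 = 32*(-6) - 3312 = -192 - 3312 = -3504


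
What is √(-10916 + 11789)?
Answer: 3*√97 ≈ 29.547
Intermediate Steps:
√(-10916 + 11789) = √873 = 3*√97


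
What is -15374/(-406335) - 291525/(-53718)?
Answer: 39760890469/7275834510 ≈ 5.4648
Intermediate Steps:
-15374/(-406335) - 291525/(-53718) = -15374*(-1/406335) - 291525*(-1/53718) = 15374/406335 + 97175/17906 = 39760890469/7275834510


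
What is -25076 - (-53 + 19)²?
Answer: -26232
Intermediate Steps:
-25076 - (-53 + 19)² = -25076 - 1*(-34)² = -25076 - 1*1156 = -25076 - 1156 = -26232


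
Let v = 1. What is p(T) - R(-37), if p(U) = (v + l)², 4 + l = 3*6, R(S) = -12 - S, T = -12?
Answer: 200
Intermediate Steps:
l = 14 (l = -4 + 3*6 = -4 + 18 = 14)
p(U) = 225 (p(U) = (1 + 14)² = 15² = 225)
p(T) - R(-37) = 225 - (-12 - 1*(-37)) = 225 - (-12 + 37) = 225 - 1*25 = 225 - 25 = 200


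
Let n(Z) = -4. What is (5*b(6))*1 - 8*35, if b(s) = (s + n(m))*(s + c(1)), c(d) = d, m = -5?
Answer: -210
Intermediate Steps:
b(s) = (1 + s)*(-4 + s) (b(s) = (s - 4)*(s + 1) = (-4 + s)*(1 + s) = (1 + s)*(-4 + s))
(5*b(6))*1 - 8*35 = (5*(-4 + 6² - 3*6))*1 - 8*35 = (5*(-4 + 36 - 18))*1 - 280 = (5*14)*1 - 280 = 70*1 - 280 = 70 - 280 = -210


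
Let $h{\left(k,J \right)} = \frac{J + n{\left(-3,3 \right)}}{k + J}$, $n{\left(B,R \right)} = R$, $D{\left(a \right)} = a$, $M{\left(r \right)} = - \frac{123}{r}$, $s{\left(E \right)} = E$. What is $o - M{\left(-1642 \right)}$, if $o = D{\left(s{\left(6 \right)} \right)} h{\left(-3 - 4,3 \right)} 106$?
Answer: $- \frac{1566591}{1642} \approx -954.08$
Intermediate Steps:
$h{\left(k,J \right)} = \frac{3 + J}{J + k}$ ($h{\left(k,J \right)} = \frac{J + 3}{k + J} = \frac{3 + J}{J + k}$)
$o = -954$ ($o = 6 \frac{3 + 3}{3 - 7} \cdot 106 = 6 \frac{1}{3 - 7} \cdot 6 \cdot 106 = 6 \frac{1}{-4} \cdot 6 \cdot 106 = 6 \left(\left(- \frac{1}{4}\right) 6\right) 106 = 6 \left(- \frac{3}{2}\right) 106 = \left(-9\right) 106 = -954$)
$o - M{\left(-1642 \right)} = -954 - - \frac{123}{-1642} = -954 - \left(-123\right) \left(- \frac{1}{1642}\right) = -954 - \frac{123}{1642} = - \frac{1566591}{1642}$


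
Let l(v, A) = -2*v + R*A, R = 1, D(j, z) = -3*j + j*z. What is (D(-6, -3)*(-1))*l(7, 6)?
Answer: 288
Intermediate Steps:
l(v, A) = A - 2*v (l(v, A) = -2*v + 1*A = -2*v + A = A - 2*v)
(D(-6, -3)*(-1))*l(7, 6) = (-6*(-3 - 3)*(-1))*(6 - 2*7) = (-6*(-6)*(-1))*(6 - 14) = (36*(-1))*(-8) = -36*(-8) = 288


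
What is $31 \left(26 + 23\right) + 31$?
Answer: $1550$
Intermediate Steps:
$31 \left(26 + 23\right) + 31 = 31 \cdot 49 + 31 = 1519 + 31 = 1550$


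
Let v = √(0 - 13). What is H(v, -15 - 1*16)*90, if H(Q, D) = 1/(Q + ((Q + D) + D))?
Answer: -1395/974 - 45*I*√13/974 ≈ -1.4322 - 0.16658*I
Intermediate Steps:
v = I*√13 (v = √(-13) = I*√13 ≈ 3.6056*I)
H(Q, D) = 1/(2*D + 2*Q) (H(Q, D) = 1/(Q + ((D + Q) + D)) = 1/(Q + (Q + 2*D)) = 1/(2*D + 2*Q))
H(v, -15 - 1*16)*90 = (1/(2*((-15 - 1*16) + I*√13)))*90 = (1/(2*((-15 - 16) + I*√13)))*90 = (1/(2*(-31 + I*√13)))*90 = 45/(-31 + I*√13)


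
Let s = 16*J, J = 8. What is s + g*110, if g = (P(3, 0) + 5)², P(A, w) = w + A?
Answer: 7168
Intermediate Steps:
P(A, w) = A + w
g = 64 (g = ((3 + 0) + 5)² = (3 + 5)² = 8² = 64)
s = 128 (s = 16*8 = 128)
s + g*110 = 128 + 64*110 = 128 + 7040 = 7168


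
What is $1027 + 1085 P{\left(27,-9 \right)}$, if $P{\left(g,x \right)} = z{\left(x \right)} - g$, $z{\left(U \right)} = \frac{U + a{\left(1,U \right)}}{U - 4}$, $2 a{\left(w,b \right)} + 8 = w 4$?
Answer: $- \frac{355549}{13} \approx -27350.0$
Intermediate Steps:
$a{\left(w,b \right)} = -4 + 2 w$ ($a{\left(w,b \right)} = -4 + \frac{w 4}{2} = -4 + \frac{4 w}{2} = -4 + 2 w$)
$z{\left(U \right)} = \frac{-2 + U}{-4 + U}$ ($z{\left(U \right)} = \frac{U + \left(-4 + 2 \cdot 1\right)}{U - 4} = \frac{U + \left(-4 + 2\right)}{-4 + U} = \frac{U - 2}{-4 + U} = \frac{-2 + U}{-4 + U}$)
$P{\left(g,x \right)} = - g + \frac{-2 + x}{-4 + x}$ ($P{\left(g,x \right)} = \frac{-2 + x}{-4 + x} - g = - g + \frac{-2 + x}{-4 + x}$)
$1027 + 1085 P{\left(27,-9 \right)} = 1027 + 1085 \frac{-2 - 9 - 27 \left(-4 - 9\right)}{-4 - 9} = 1027 + 1085 \frac{-2 - 9 - 27 \left(-13\right)}{-13} = 1027 + 1085 \left(- \frac{-2 - 9 + 351}{13}\right) = 1027 + 1085 \left(\left(- \frac{1}{13}\right) 340\right) = 1027 + 1085 \left(- \frac{340}{13}\right) = 1027 - \frac{368900}{13} = - \frac{355549}{13}$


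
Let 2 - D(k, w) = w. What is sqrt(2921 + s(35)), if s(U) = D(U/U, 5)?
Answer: sqrt(2918) ≈ 54.018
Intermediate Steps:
D(k, w) = 2 - w
s(U) = -3 (s(U) = 2 - 1*5 = 2 - 5 = -3)
sqrt(2921 + s(35)) = sqrt(2921 - 3) = sqrt(2918)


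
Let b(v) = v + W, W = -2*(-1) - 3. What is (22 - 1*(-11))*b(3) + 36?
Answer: 102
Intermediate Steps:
W = -1 (W = 2 - 3 = -1)
b(v) = -1 + v (b(v) = v - 1 = -1 + v)
(22 - 1*(-11))*b(3) + 36 = (22 - 1*(-11))*(-1 + 3) + 36 = (22 + 11)*2 + 36 = 33*2 + 36 = 66 + 36 = 102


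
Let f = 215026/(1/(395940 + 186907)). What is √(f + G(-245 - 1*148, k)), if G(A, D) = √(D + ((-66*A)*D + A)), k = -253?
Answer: √(125327259022 + 4*I*√410185) ≈ 3.5402e+5 + 0.e-3*I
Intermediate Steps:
G(A, D) = √(A + D - 66*A*D) (G(A, D) = √(D + (-66*A*D + A)) = √(D + (A - 66*A*D)) = √(A + D - 66*A*D))
f = 125327259022 (f = 215026/(1/582847) = 215026*582847 = 125327259022)
√(f + G(-245 - 1*148, k)) = √(125327259022 + √((-245 - 1*148) - 253 - 66*(-245 - 1*148)*(-253))) = √(125327259022 + √((-245 - 148) - 253 - 66*(-245 - 148)*(-253))) = √(125327259022 + √(-393 - 253 - 66*(-393)*(-253))) = √(125327259022 + √(-393 - 253 - 6562314)) = √(125327259022 + √(-6562960)) = √(125327259022 + 4*I*√410185)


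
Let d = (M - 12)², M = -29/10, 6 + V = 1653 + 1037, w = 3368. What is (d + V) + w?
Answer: 627401/100 ≈ 6274.0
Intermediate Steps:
V = 2684 (V = -6 + (1653 + 1037) = -6 + 2690 = 2684)
M = -29/10 (M = -29*⅒ = -29/10 ≈ -2.9000)
d = 22201/100 (d = (-29/10 - 12)² = (-149/10)² = 22201/100 ≈ 222.01)
(d + V) + w = (22201/100 + 2684) + 3368 = 290601/100 + 3368 = 627401/100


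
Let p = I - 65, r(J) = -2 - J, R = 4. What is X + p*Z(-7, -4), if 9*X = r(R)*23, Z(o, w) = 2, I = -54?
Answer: -760/3 ≈ -253.33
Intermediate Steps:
p = -119 (p = -54 - 65 = -119)
X = -46/3 (X = ((-2 - 1*4)*23)/9 = ((-2 - 4)*23)/9 = (-6*23)/9 = (1/9)*(-138) = -46/3 ≈ -15.333)
X + p*Z(-7, -4) = -46/3 - 119*2 = -46/3 - 238 = -760/3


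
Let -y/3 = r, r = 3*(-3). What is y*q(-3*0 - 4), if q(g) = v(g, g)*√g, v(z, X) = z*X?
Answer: 864*I ≈ 864.0*I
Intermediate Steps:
v(z, X) = X*z
r = -9
y = 27 (y = -3*(-9) = 27)
q(g) = g^(5/2) (q(g) = (g*g)*√g = g²*√g = g^(5/2))
y*q(-3*0 - 4) = 27*(-3*0 - 4)^(5/2) = 27*(0 - 4)^(5/2) = 27*(-4)^(5/2) = 27*(32*I) = 864*I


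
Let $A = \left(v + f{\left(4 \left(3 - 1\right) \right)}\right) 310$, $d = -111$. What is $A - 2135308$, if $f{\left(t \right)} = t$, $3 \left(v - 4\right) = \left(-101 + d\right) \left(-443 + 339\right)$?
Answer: $\frac{440116}{3} \approx 1.4671 \cdot 10^{5}$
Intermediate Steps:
$v = \frac{22060}{3}$ ($v = 4 + \frac{\left(-101 - 111\right) \left(-443 + 339\right)}{3} = 4 + \frac{\left(-212\right) \left(-104\right)}{3} = 4 + \frac{1}{3} \cdot 22048 = 4 + \frac{22048}{3} = \frac{22060}{3} \approx 7353.3$)
$A = \frac{6846040}{3}$ ($A = \left(\frac{22060}{3} + 4 \left(3 - 1\right)\right) 310 = \left(\frac{22060}{3} + 4 \cdot 2\right) 310 = \left(\frac{22060}{3} + 8\right) 310 = \frac{22084}{3} \cdot 310 = \frac{6846040}{3} \approx 2.282 \cdot 10^{6}$)
$A - 2135308 = \frac{6846040}{3} - 2135308 = \frac{440116}{3}$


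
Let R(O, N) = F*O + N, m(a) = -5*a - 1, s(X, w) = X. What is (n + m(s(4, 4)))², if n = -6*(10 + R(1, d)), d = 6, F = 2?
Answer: 16641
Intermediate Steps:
m(a) = -1 - 5*a
R(O, N) = N + 2*O (R(O, N) = 2*O + N = N + 2*O)
n = -108 (n = -6*(10 + (6 + 2*1)) = -6*(10 + (6 + 2)) = -6*(10 + 8) = -6*18 = -108)
(n + m(s(4, 4)))² = (-108 + (-1 - 5*4))² = (-108 + (-1 - 20))² = (-108 - 21)² = (-129)² = 16641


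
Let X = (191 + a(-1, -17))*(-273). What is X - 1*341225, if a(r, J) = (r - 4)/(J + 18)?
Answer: -392003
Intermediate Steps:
a(r, J) = (-4 + r)/(18 + J)
X = -50778 (X = (191 + (-4 - 1)/(18 - 17))*(-273) = (191 - 5/1)*(-273) = (191 + 1*(-5))*(-273) = (191 - 5)*(-273) = 186*(-273) = -50778)
X - 1*341225 = -50778 - 1*341225 = -50778 - 341225 = -392003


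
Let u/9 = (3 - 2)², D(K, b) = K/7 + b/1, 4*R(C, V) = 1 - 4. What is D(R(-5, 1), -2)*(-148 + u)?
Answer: 8201/28 ≈ 292.89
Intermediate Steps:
R(C, V) = -¾ (R(C, V) = (1 - 4)/4 = (¼)*(-3) = -¾)
D(K, b) = b + K/7 (D(K, b) = K*(⅐) + b*1 = K/7 + b = b + K/7)
u = 9 (u = 9*(3 - 2)² = 9*1² = 9*1 = 9)
D(R(-5, 1), -2)*(-148 + u) = (-2 + (⅐)*(-¾))*(-148 + 9) = (-2 - 3/28)*(-139) = -59/28*(-139) = 8201/28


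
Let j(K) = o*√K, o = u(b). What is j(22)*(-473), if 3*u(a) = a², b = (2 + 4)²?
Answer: -204336*√22 ≈ -9.5842e+5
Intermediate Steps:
b = 36 (b = 6² = 36)
u(a) = a²/3
o = 432 (o = (⅓)*36² = (⅓)*1296 = 432)
j(K) = 432*√K
j(22)*(-473) = (432*√22)*(-473) = -204336*√22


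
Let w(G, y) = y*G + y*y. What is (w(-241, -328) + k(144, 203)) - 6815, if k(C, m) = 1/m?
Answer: 36502852/203 ≈ 1.7982e+5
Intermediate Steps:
w(G, y) = y² + G*y (w(G, y) = G*y + y² = y² + G*y)
(w(-241, -328) + k(144, 203)) - 6815 = (-328*(-241 - 328) + 1/203) - 6815 = (-328*(-569) + 1/203) - 6815 = (186632 + 1/203) - 6815 = 37886297/203 - 6815 = 36502852/203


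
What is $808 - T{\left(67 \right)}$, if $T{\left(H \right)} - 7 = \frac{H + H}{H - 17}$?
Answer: $\frac{19958}{25} \approx 798.32$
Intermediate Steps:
$T{\left(H \right)} = 7 + \frac{2 H}{-17 + H}$ ($T{\left(H \right)} = 7 + \frac{H + H}{H - 17} = 7 + \frac{2 H}{-17 + H}$)
$808 - T{\left(67 \right)} = 808 - \frac{-119 + 9 \cdot 67}{-17 + 67} = 808 - \frac{-119 + 603}{50} = 808 - \frac{1}{50} \cdot 484 = 808 - \frac{242}{25} = \frac{19958}{25}$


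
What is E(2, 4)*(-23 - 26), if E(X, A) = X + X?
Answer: -196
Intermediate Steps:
E(X, A) = 2*X
E(2, 4)*(-23 - 26) = (2*2)*(-23 - 26) = 4*(-49) = -196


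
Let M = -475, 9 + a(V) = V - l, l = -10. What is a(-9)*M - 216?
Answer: 3584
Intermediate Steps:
a(V) = 1 + V (a(V) = -9 + (V - 1*(-10)) = -9 + (V + 10) = -9 + (10 + V) = 1 + V)
a(-9)*M - 216 = (1 - 9)*(-475) - 216 = -8*(-475) - 216 = 3800 - 216 = 3584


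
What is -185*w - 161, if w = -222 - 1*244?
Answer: 86049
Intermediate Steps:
w = -466 (w = -222 - 244 = -466)
-185*w - 161 = -185*(-466) - 161 = 86210 - 161 = 86049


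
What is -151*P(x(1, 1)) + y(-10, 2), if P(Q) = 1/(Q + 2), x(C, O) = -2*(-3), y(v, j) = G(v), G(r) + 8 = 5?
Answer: -175/8 ≈ -21.875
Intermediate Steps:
G(r) = -3 (G(r) = -8 + 5 = -3)
y(v, j) = -3
x(C, O) = 6
P(Q) = 1/(2 + Q)
-151*P(x(1, 1)) + y(-10, 2) = -151/(2 + 6) - 3 = -151/8 - 3 = -175/8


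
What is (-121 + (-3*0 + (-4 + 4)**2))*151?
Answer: -18271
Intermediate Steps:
(-121 + (-3*0 + (-4 + 4)**2))*151 = (-121 + (0 + 0**2))*151 = (-121 + (0 + 0))*151 = (-121 + 0)*151 = -121*151 = -18271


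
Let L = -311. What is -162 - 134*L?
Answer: 41512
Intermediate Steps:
-162 - 134*L = -162 - 134*(-311) = -162 + 41674 = 41512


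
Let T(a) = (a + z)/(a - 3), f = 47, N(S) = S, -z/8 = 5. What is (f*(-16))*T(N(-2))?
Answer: -31584/5 ≈ -6316.8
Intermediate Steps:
z = -40 (z = -8*5 = -40)
T(a) = (-40 + a)/(-3 + a) (T(a) = (a - 40)/(a - 3) = (-40 + a)/(-3 + a))
(f*(-16))*T(N(-2)) = (47*(-16))*((-40 - 2)/(-3 - 2)) = -752*(-42)/(-5) = -(-752)*(-42)/5 = -752*42/5 = -31584/5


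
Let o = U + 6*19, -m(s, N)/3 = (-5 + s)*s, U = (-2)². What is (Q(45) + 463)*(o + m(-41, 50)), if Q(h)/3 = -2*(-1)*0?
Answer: -2565020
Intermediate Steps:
U = 4
Q(h) = 0 (Q(h) = 3*(-2*(-1)*0) = 3*(2*0) = 3*0 = 0)
m(s, N) = -3*s*(-5 + s) (m(s, N) = -3*(-5 + s)*s = -3*s*(-5 + s))
o = 118 (o = 4 + 6*19 = 4 + 114 = 118)
(Q(45) + 463)*(o + m(-41, 50)) = (0 + 463)*(118 + 3*(-41)*(5 - 1*(-41))) = 463*(118 + 3*(-41)*(5 + 41)) = 463*(118 + 3*(-41)*46) = 463*(118 - 5658) = 463*(-5540) = -2565020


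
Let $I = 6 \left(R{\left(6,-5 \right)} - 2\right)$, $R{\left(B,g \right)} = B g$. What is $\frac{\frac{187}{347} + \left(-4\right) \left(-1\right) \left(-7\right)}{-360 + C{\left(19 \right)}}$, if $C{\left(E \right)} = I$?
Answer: $\frac{9529}{191544} \approx 0.049748$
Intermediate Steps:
$I = -192$ ($I = 6 \left(6 \left(-5\right) - 2\right) = 6 \left(-30 - 2\right) = 6 \left(-32\right) = -192$)
$C{\left(E \right)} = -192$
$\frac{\frac{187}{347} + \left(-4\right) \left(-1\right) \left(-7\right)}{-360 + C{\left(19 \right)}} = \frac{\frac{187}{347} + \left(-4\right) \left(-1\right) \left(-7\right)}{-360 - 192} = \frac{187 \cdot \frac{1}{347} + 4 \left(-7\right)}{-552} = \left(\frac{187}{347} - 28\right) \left(- \frac{1}{552}\right) = \left(- \frac{9529}{347}\right) \left(- \frac{1}{552}\right) = \frac{9529}{191544}$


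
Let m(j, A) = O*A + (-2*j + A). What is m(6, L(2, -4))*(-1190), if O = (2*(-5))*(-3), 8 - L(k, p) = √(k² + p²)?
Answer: -280840 + 73780*√5 ≈ -1.1586e+5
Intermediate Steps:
L(k, p) = 8 - √(k² + p²)
O = 30 (O = -10*(-3) = 30)
m(j, A) = -2*j + 31*A (m(j, A) = 30*A + (-2*j + A) = 30*A + (A - 2*j) = -2*j + 31*A)
m(6, L(2, -4))*(-1190) = (-2*6 + 31*(8 - √(2² + (-4)²)))*(-1190) = (-12 + 31*(8 - √(4 + 16)))*(-1190) = (-12 + 31*(8 - √20))*(-1190) = (-12 + 31*(8 - 2*√5))*(-1190) = (-12 + (248 - 62*√5))*(-1190) = (236 - 62*√5)*(-1190) = -280840 + 73780*√5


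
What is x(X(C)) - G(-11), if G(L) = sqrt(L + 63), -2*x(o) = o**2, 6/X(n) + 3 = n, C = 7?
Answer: -9/8 - 2*sqrt(13) ≈ -8.3361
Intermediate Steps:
X(n) = 6/(-3 + n)
x(o) = -o**2/2
G(L) = sqrt(63 + L)
x(X(C)) - G(-11) = -36/(-3 + 7)**2/2 - sqrt(63 - 11) = -(6/4)**2/2 - sqrt(52) = -(6*(1/4))**2/2 - 2*sqrt(13) = -(3/2)**2/2 - 2*sqrt(13) = -1/2*9/4 - 2*sqrt(13) = -9/8 - 2*sqrt(13)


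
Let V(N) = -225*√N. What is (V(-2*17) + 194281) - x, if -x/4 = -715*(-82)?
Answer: 428801 - 225*I*√34 ≈ 4.288e+5 - 1312.0*I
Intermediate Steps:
x = -234520 (x = -(-2860)*(-82) = -4*58630 = -234520)
(V(-2*17) + 194281) - x = (-225*I*√34 + 194281) - 1*(-234520) = (-225*I*√34 + 194281) + 234520 = (194281 - 225*I*√34) + 234520 = 428801 - 225*I*√34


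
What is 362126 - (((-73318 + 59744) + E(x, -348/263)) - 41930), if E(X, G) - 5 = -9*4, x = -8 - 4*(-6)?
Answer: 417661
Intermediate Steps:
x = 16 (x = -8 + 24 = 16)
E(X, G) = -31 (E(X, G) = 5 - 9*4 = 5 - 36 = -31)
362126 - (((-73318 + 59744) + E(x, -348/263)) - 41930) = 362126 - (((-73318 + 59744) - 31) - 41930) = 362126 - ((-13574 - 31) - 41930) = 362126 - (-13605 - 41930) = 362126 - 1*(-55535) = 362126 + 55535 = 417661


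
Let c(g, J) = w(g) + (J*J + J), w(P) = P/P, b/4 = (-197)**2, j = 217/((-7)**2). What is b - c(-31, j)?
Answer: 7605337/49 ≈ 1.5521e+5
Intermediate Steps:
j = 31/7 (j = 217/49 = 217*(1/49) = 31/7 ≈ 4.4286)
b = 155236 (b = 4*(-197)**2 = 4*38809 = 155236)
w(P) = 1
c(g, J) = 1 + J + J**2 (c(g, J) = 1 + (J*J + J) = 1 + (J**2 + J) = 1 + (J + J**2) = 1 + J + J**2)
b - c(-31, j) = 155236 - (1 + 31/7 + (31/7)**2) = 155236 - (1 + 31/7 + 961/49) = 155236 - 1*1227/49 = 155236 - 1227/49 = 7605337/49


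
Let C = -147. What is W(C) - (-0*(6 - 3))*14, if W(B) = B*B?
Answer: 21609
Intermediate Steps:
W(B) = B²
W(C) - (-0*(6 - 3))*14 = (-147)² - (-0*(6 - 3))*14 = 21609 - (-0*3)*14 = 21609 - (-23*0)*14 = 21609 - 0*14 = 21609 - 1*0 = 21609 + 0 = 21609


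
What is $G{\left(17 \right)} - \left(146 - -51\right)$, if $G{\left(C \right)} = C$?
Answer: $-180$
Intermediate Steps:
$G{\left(17 \right)} - \left(146 - -51\right) = 17 - \left(146 - -51\right) = 17 - \left(146 + 51\right) = 17 - 197 = -180$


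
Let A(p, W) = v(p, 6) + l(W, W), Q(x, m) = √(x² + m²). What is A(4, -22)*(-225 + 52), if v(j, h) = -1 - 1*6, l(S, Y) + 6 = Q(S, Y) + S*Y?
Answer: -81483 - 3806*√2 ≈ -86866.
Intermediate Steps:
Q(x, m) = √(m² + x²)
l(S, Y) = -6 + √(S² + Y²) + S*Y (l(S, Y) = -6 + (√(Y² + S²) + S*Y) = -6 + (√(S² + Y²) + S*Y) = -6 + √(S² + Y²) + S*Y)
v(j, h) = -7 (v(j, h) = -1 - 6 = -7)
A(p, W) = -13 + W² + √2*√(W²) (A(p, W) = -7 + (-6 + √(W² + W²) + W*W) = -7 + (-6 + √(2*W²) + W²) = -7 + (-6 + √2*√(W²) + W²) = -7 + (-6 + W² + √2*√(W²)) = -13 + W² + √2*√(W²))
A(4, -22)*(-225 + 52) = (-13 + (-22)² + √2*√((-22)²))*(-225 + 52) = (-13 + 484 + √2*√484)*(-173) = (-13 + 484 + √2*22)*(-173) = (-13 + 484 + 22*√2)*(-173) = (471 + 22*√2)*(-173) = -81483 - 3806*√2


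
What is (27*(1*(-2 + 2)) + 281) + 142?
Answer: 423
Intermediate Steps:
(27*(1*(-2 + 2)) + 281) + 142 = (27*(1*0) + 281) + 142 = (27*0 + 281) + 142 = (0 + 281) + 142 = 281 + 142 = 423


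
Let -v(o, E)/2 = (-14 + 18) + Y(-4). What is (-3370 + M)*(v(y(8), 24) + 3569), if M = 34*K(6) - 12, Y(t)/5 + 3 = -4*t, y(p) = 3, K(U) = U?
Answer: -10903718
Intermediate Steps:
Y(t) = -15 - 20*t (Y(t) = -15 + 5*(-4*t) = -15 - 20*t)
M = 192 (M = 34*6 - 12 = 204 - 12 = 192)
v(o, E) = -138 (v(o, E) = -2*((-14 + 18) + (-15 - 20*(-4))) = -2*(4 + (-15 + 80)) = -2*(4 + 65) = -2*69 = -138)
(-3370 + M)*(v(y(8), 24) + 3569) = (-3370 + 192)*(-138 + 3569) = -3178*3431 = -10903718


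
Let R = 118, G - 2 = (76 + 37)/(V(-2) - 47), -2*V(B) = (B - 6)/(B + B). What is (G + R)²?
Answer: 31888609/2304 ≈ 13841.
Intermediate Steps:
V(B) = -(-6 + B)/(4*B) (V(B) = -(B - 6)/(2*(B + B)) = -(-6 + B)/(2*(2*B)) = -(-6 + B)*1/(2*B)/2 = -(-6 + B)/(4*B))
G = -17/48 (G = 2 + (76 + 37)/((¼)*(6 - 1*(-2))/(-2) - 47) = 2 + 113/((¼)*(-½)*(6 + 2) - 47) = 2 + 113/((¼)*(-½)*8 - 47) = 2 + 113/(-1 - 47) = 2 + 113/(-48) = 2 + 113*(-1/48) = 2 - 113/48 = -17/48 ≈ -0.35417)
(G + R)² = (-17/48 + 118)² = (5647/48)² = 31888609/2304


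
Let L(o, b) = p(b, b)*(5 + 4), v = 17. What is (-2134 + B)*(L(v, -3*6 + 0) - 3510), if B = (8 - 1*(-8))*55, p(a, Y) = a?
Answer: 4604688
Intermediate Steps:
B = 880 (B = (8 + 8)*55 = 16*55 = 880)
L(o, b) = 9*b (L(o, b) = b*(5 + 4) = b*9 = 9*b)
(-2134 + B)*(L(v, -3*6 + 0) - 3510) = (-2134 + 880)*(9*(-3*6 + 0) - 3510) = -1254*(9*(-18 + 0) - 3510) = -1254*(9*(-18) - 3510) = -1254*(-162 - 3510) = -1254*(-3672) = 4604688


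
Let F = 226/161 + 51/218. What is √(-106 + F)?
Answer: I*√128560780082/35098 ≈ 10.216*I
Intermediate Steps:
F = 57479/35098 (F = 226*(1/161) + 51*(1/218) = 226/161 + 51/218 = 57479/35098 ≈ 1.6377)
√(-106 + F) = √(-106 + 57479/35098) = √(-3662909/35098) = I*√128560780082/35098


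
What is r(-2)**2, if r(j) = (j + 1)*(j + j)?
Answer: 16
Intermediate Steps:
r(j) = 2*j*(1 + j) (r(j) = (1 + j)*(2*j) = 2*j*(1 + j))
r(-2)**2 = (2*(-2)*(1 - 2))**2 = (2*(-2)*(-1))**2 = 4**2 = 16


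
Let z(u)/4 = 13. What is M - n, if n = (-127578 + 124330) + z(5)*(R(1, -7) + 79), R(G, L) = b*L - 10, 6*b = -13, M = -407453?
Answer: -1225745/3 ≈ -4.0858e+5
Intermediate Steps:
z(u) = 52 (z(u) = 4*13 = 52)
b = -13/6 (b = (⅙)*(-13) = -13/6 ≈ -2.1667)
R(G, L) = -10 - 13*L/6 (R(G, L) = -13*L/6 - 10 = -10 - 13*L/6)
n = 3386/3 (n = (-127578 + 124330) + 52*((-10 - 13/6*(-7)) + 79) = -3248 + 52*((-10 + 91/6) + 79) = -3248 + 52*(31/6 + 79) = -3248 + 52*(505/6) = -3248 + 13130/3 = 3386/3 ≈ 1128.7)
M - n = -407453 - 1*3386/3 = -407453 - 3386/3 = -1225745/3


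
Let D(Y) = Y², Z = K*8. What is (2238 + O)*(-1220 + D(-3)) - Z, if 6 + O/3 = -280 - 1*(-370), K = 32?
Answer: -3015646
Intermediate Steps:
Z = 256 (Z = 32*8 = 256)
O = 252 (O = -18 + 3*(-280 - 1*(-370)) = -18 + 3*(-280 + 370) = -18 + 3*90 = -18 + 270 = 252)
(2238 + O)*(-1220 + D(-3)) - Z = (2238 + 252)*(-1220 + (-3)²) - 1*256 = 2490*(-1220 + 9) - 256 = 2490*(-1211) - 256 = -3015390 - 256 = -3015646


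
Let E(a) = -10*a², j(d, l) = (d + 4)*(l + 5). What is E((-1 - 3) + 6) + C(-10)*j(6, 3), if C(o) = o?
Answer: -840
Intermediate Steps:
j(d, l) = (4 + d)*(5 + l)
E((-1 - 3) + 6) + C(-10)*j(6, 3) = -10*((-1 - 3) + 6)² - 10*(20 + 4*3 + 5*6 + 6*3) = -10*(-4 + 6)² - 10*(20 + 12 + 30 + 18) = -10*2² - 10*80 = -10*4 - 800 = -40 - 800 = -840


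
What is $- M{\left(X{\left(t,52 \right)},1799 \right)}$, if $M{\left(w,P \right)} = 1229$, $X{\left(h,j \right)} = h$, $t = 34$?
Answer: $-1229$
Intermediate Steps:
$- M{\left(X{\left(t,52 \right)},1799 \right)} = \left(-1\right) 1229 = -1229$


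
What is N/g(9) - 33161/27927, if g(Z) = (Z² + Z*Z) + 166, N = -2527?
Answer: -81448337/9160056 ≈ -8.8917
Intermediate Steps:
g(Z) = 166 + 2*Z² (g(Z) = (Z² + Z²) + 166 = 2*Z² + 166 = 166 + 2*Z²)
N/g(9) - 33161/27927 = -2527/(166 + 2*9²) - 33161/27927 = -2527/(166 + 2*81) - 33161*1/27927 = -2527/(166 + 162) - 33161/27927 = -2527/328 - 33161/27927 = -81448337/9160056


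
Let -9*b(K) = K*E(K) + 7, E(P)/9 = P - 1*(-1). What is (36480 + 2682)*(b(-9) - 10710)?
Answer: -1266825430/3 ≈ -4.2228e+8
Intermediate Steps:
E(P) = 9 + 9*P (E(P) = 9*(P - 1*(-1)) = 9*(P + 1) = 9*(1 + P) = 9 + 9*P)
b(K) = -7/9 - K*(9 + 9*K)/9 (b(K) = -(K*(9 + 9*K) + 7)/9 = -(7 + K*(9 + 9*K))/9 = -7/9 - K*(9 + 9*K)/9)
(36480 + 2682)*(b(-9) - 10710) = (36480 + 2682)*((-7/9 - 1*(-9) - 1*(-9)²) - 10710) = 39162*((-7/9 + 9 - 1*81) - 10710) = 39162*((-7/9 + 9 - 81) - 10710) = 39162*(-655/9 - 10710) = 39162*(-97045/9) = -1266825430/3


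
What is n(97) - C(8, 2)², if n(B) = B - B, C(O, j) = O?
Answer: -64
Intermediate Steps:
n(B) = 0
n(97) - C(8, 2)² = 0 - 1*8² = 0 - 1*64 = 0 - 64 = -64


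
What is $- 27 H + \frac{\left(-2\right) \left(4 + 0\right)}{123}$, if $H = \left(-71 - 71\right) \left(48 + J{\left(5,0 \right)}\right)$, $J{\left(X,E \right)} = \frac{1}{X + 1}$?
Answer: $\frac{22714525}{123} \approx 1.8467 \cdot 10^{5}$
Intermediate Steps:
$J{\left(X,E \right)} = \frac{1}{1 + X}$
$H = - \frac{20519}{3}$ ($H = \left(-71 - 71\right) \left(48 + \frac{1}{1 + 5}\right) = - 142 \left(48 + \frac{1}{6}\right) = \left(-142\right) \frac{289}{6} = - \frac{20519}{3} \approx -6839.7$)
$- 27 H + \frac{\left(-2\right) \left(4 + 0\right)}{123} = \left(-27\right) \left(- \frac{20519}{3}\right) + \frac{\left(-2\right) \left(4 + 0\right)}{123} = 184671 + \left(-2\right) 4 \cdot \frac{1}{123} = 184671 - \frac{8}{123} = \frac{22714525}{123}$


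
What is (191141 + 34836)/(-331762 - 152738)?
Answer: -225977/484500 ≈ -0.46641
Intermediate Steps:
(191141 + 34836)/(-331762 - 152738) = 225977/(-484500) = 225977*(-1/484500) = -225977/484500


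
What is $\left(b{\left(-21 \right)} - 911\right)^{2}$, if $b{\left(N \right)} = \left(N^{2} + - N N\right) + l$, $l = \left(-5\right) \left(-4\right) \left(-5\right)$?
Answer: $1022121$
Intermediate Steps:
$l = -100$ ($l = 20 \left(-5\right) = -100$)
$b{\left(N \right)} = -100$ ($b{\left(N \right)} = \left(N^{2} + - N N\right) - 100 = \left(N^{2} - N^{2}\right) - 100 = 0 - 100 = -100$)
$\left(b{\left(-21 \right)} - 911\right)^{2} = \left(-100 - 911\right)^{2} = \left(-1011\right)^{2} = 1022121$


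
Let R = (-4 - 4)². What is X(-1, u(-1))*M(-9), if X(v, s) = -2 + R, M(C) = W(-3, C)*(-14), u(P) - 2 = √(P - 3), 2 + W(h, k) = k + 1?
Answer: 8680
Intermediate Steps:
W(h, k) = -1 + k (W(h, k) = -2 + (k + 1) = -2 + (1 + k) = -1 + k)
R = 64 (R = (-8)² = 64)
u(P) = 2 + √(-3 + P) (u(P) = 2 + √(P - 3) = 2 + √(-3 + P))
M(C) = 14 - 14*C (M(C) = (-1 + C)*(-14) = 14 - 14*C)
X(v, s) = 62 (X(v, s) = -2 + 64 = 62)
X(-1, u(-1))*M(-9) = 62*(14 - 14*(-9)) = 62*(14 + 126) = 62*140 = 8680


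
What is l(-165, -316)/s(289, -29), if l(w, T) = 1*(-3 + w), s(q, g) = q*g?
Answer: 168/8381 ≈ 0.020045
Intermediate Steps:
s(q, g) = g*q
l(w, T) = -3 + w
l(-165, -316)/s(289, -29) = (-3 - 165)/((-29*289)) = -168/(-8381) = -168*(-1/8381) = 168/8381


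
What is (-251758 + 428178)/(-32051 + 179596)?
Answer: 35284/29509 ≈ 1.1957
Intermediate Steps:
(-251758 + 428178)/(-32051 + 179596) = 176420/147545 = 176420*(1/147545) = 35284/29509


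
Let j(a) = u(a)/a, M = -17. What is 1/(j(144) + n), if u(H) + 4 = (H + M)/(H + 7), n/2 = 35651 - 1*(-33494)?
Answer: 2416/334108587 ≈ 7.2312e-6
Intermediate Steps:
n = 138290 (n = 2*(35651 - 1*(-33494)) = 2*(35651 + 33494) = 2*69145 = 138290)
u(H) = -4 + (-17 + H)/(7 + H) (u(H) = -4 + (H - 17)/(H + 7) = -4 + (-17 + H)/(7 + H))
j(a) = 3*(-15 - a)/(a*(7 + a)) (j(a) = (3*(-15 - a)/(7 + a))/a = 3*(-15 - a)/(a*(7 + a)))
1/(j(144) + n) = 1/(3*(-15 - 1*144)/(144*(7 + 144)) + 138290) = 1/(3*(1/144)*(-15 - 144)/151 + 138290) = 1/(3*(1/144)*(1/151)*(-159) + 138290) = 1/(-53/2416 + 138290) = 1/(334108587/2416) = 2416/334108587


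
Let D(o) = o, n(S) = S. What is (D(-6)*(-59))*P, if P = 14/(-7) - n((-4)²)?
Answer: -6372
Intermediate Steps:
P = -18 (P = 14/(-7) - 1*(-4)² = 14*(-⅐) - 1*16 = -2 - 16 = -18)
(D(-6)*(-59))*P = -6*(-59)*(-18) = 354*(-18) = -6372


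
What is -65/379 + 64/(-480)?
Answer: -1733/5685 ≈ -0.30484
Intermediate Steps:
-65/379 + 64/(-480) = -65*1/379 + 64*(-1/480) = -65/379 - 2/15 = -1733/5685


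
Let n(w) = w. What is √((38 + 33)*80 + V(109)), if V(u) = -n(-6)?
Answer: √5686 ≈ 75.406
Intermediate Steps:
V(u) = 6 (V(u) = -1*(-6) = 6)
√((38 + 33)*80 + V(109)) = √((38 + 33)*80 + 6) = √(71*80 + 6) = √(5680 + 6) = √5686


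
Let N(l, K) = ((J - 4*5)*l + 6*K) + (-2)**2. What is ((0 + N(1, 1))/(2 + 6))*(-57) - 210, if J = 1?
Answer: -1167/8 ≈ -145.88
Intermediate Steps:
N(l, K) = 4 - 19*l + 6*K (N(l, K) = ((1 - 4*5)*l + 6*K) + (-2)**2 = ((1 - 20)*l + 6*K) + 4 = (-19*l + 6*K) + 4 = 4 - 19*l + 6*K)
((0 + N(1, 1))/(2 + 6))*(-57) - 210 = ((0 + (4 - 19*1 + 6*1))/(2 + 6))*(-57) - 210 = ((0 + (4 - 19 + 6))/8)*(-57) - 210 = ((0 - 9)*(1/8))*(-57) - 210 = -9*1/8*(-57) - 210 = -9/8*(-57) - 210 = 513/8 - 210 = -1167/8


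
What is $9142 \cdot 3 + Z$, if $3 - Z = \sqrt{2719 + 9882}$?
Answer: $27429 - \sqrt{12601} \approx 27317.0$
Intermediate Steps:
$Z = 3 - \sqrt{12601}$ ($Z = 3 - \sqrt{2719 + 9882} = 3 - \sqrt{12601} \approx -109.25$)
$9142 \cdot 3 + Z = 9142 \cdot 3 + \left(3 - \sqrt{12601}\right) = 27426 + \left(3 - \sqrt{12601}\right) = 27429 - \sqrt{12601}$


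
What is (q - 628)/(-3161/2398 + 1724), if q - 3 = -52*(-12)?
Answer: -22/37899 ≈ -0.00058049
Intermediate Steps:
q = 627 (q = 3 - 52*(-12) = 3 + 624 = 627)
(q - 628)/(-3161/2398 + 1724) = (627 - 628)/(-3161/2398 + 1724) = -1/(-3161*1/2398 + 1724) = -1/(-29/22 + 1724) = -1/37899/22 = -1*22/37899 = -22/37899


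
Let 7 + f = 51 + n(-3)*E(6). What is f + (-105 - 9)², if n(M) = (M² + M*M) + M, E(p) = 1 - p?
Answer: 12965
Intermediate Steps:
n(M) = M + 2*M² (n(M) = (M² + M²) + M = 2*M² + M = M + 2*M²)
f = -31 (f = -7 + (51 + (-3*(1 + 2*(-3)))*(1 - 1*6)) = -7 + (51 + (-3*(1 - 6))*(1 - 6)) = -7 + (51 - 3*(-5)*(-5)) = -7 + (51 + 15*(-5)) = -7 + (51 - 75) = -7 - 24 = -31)
f + (-105 - 9)² = -31 + (-105 - 9)² = -31 + (-114)² = -31 + 12996 = 12965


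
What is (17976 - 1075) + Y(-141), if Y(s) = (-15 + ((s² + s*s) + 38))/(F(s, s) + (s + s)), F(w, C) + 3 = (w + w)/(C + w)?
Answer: 4760099/284 ≈ 16761.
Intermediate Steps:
F(w, C) = -3 + 2*w/(C + w) (F(w, C) = -3 + (w + w)/(C + w) = -3 + (2*w)/(C + w) = -3 + 2*w/(C + w))
Y(s) = (23 + 2*s²)/(-2 + 2*s) (Y(s) = (-15 + ((s² + s*s) + 38))/((-s - 3*s)/(s + s) + (s + s)) = (-15 + ((s² + s²) + 38))/((-4*s)/((2*s)) + 2*s) = (-15 + (2*s² + 38))/((1/(2*s))*(-4*s) + 2*s) = (-15 + (38 + 2*s²))/(-2 + 2*s) = (23 + 2*s²)/(-2 + 2*s))
(17976 - 1075) + Y(-141) = (17976 - 1075) + (23/2 + (-141)²)/(-1 - 141) = 16901 + (23/2 + 19881)/(-142) = 16901 - 1/142*39785/2 = 16901 - 39785/284 = 4760099/284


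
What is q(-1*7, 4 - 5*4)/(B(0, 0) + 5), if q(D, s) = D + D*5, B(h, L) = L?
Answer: -42/5 ≈ -8.4000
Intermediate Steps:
q(D, s) = 6*D (q(D, s) = D + 5*D = 6*D)
q(-1*7, 4 - 5*4)/(B(0, 0) + 5) = (6*(-1*7))/(0 + 5) = (6*(-7))/5 = -42*⅕ = -42/5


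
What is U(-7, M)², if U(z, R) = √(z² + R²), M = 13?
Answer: 218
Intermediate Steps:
U(z, R) = √(R² + z²)
U(-7, M)² = (√(13² + (-7)²))² = (√(169 + 49))² = (√218)² = 218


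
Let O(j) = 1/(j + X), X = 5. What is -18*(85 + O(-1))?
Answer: -3069/2 ≈ -1534.5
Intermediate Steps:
O(j) = 1/(5 + j) (O(j) = 1/(j + 5) = 1/(5 + j))
-18*(85 + O(-1)) = -18*(85 + 1/(5 - 1)) = -18*(85 + 1/4) = -18*(85 + ¼) = -18*341/4 = -3069/2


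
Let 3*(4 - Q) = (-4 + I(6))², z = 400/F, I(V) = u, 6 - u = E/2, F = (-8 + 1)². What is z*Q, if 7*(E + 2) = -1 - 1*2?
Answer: 10900/2401 ≈ 4.5398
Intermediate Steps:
E = -17/7 (E = -2 + (-1 - 1*2)/7 = -2 + (-1 - 2)/7 = -2 + (⅐)*(-3) = -2 - 3/7 = -17/7 ≈ -2.4286)
F = 49 (F = (-7)² = 49)
u = 101/14 (u = 6 - (-17)/(7*2) = 6 - 1*(-17/14) = 6 + 17/14 = 101/14 ≈ 7.2143)
I(V) = 101/14
z = 400/49 ≈ 8.1633
Q = 109/196 (Q = 4 - (-4 + 101/14)²/3 = 4 - (45/14)²/3 = 4 - ⅓*2025/196 = 4 - 675/196 = 109/196 ≈ 0.55612)
z*Q = (400/49)*(109/196) = 10900/2401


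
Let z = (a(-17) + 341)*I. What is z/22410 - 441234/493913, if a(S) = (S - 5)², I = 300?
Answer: 1248393484/122984337 ≈ 10.151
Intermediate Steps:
a(S) = (-5 + S)²
z = 247500 (z = ((-5 - 17)² + 341)*300 = ((-22)² + 341)*300 = (484 + 341)*300 = 825*300 = 247500)
z/22410 - 441234/493913 = 247500/22410 - 441234/493913 = 247500*(1/22410) - 441234*1/493913 = 2750/249 - 441234/493913 = 1248393484/122984337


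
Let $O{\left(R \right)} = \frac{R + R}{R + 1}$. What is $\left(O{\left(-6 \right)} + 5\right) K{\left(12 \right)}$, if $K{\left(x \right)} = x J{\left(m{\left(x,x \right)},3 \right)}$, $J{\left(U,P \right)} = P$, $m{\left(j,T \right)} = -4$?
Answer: $\frac{1332}{5} \approx 266.4$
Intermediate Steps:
$K{\left(x \right)} = 3 x$ ($K{\left(x \right)} = x 3 = 3 x$)
$O{\left(R \right)} = \frac{2 R}{1 + R}$
$\left(O{\left(-6 \right)} + 5\right) K{\left(12 \right)} = \left(2 \left(-6\right) \frac{1}{1 - 6} + 5\right) 3 \cdot 12 = \left(2 \left(-6\right) \frac{1}{-5} + 5\right) 36 = \left(2 \left(-6\right) \left(- \frac{1}{5}\right) + 5\right) 36 = \left(\frac{12}{5} + 5\right) 36 = \frac{37}{5} \cdot 36 = \frac{1332}{5}$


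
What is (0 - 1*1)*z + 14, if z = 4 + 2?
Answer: 8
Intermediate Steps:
z = 6
(0 - 1*1)*z + 14 = (0 - 1*1)*6 + 14 = (0 - 1)*6 + 14 = -1*6 + 14 = -6 + 14 = 8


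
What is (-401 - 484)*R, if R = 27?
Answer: -23895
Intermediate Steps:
(-401 - 484)*R = (-401 - 484)*27 = -885*27 = -23895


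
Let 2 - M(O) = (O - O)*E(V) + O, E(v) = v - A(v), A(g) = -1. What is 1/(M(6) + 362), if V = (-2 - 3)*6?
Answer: 1/358 ≈ 0.0027933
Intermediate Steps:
V = -30 (V = -5*6 = -30)
E(v) = 1 + v (E(v) = v - 1*(-1) = v + 1 = 1 + v)
M(O) = 2 - O (M(O) = 2 - ((O - O)*(1 - 30) + O) = 2 - (0*(-29) + O) = 2 - (0 + O) = 2 - O)
1/(M(6) + 362) = 1/((2 - 1*6) + 362) = 1/((2 - 6) + 362) = 1/(-4 + 362) = 1/358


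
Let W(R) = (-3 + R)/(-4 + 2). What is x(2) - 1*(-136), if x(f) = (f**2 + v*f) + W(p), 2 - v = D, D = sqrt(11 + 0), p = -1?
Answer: 146 - 2*sqrt(11) ≈ 139.37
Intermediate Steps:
D = sqrt(11) ≈ 3.3166
v = 2 - sqrt(11) ≈ -1.3166
W(R) = 3/2 - R/2 (W(R) = (-3 + R)/(-2) = (-3 + R)*(-1/2) = 3/2 - R/2)
x(f) = 2 + f**2 + f*(2 - sqrt(11)) (x(f) = (f**2 + (2 - sqrt(11))*f) + (3/2 - 1/2*(-1)) = (f**2 + f*(2 - sqrt(11))) + (3/2 + 1/2) = (f**2 + f*(2 - sqrt(11))) + 2 = 2 + f**2 + f*(2 - sqrt(11)))
x(2) - 1*(-136) = (2 + 2**2 + 2*(2 - sqrt(11))) - 1*(-136) = (2 + 4 + (4 - 2*sqrt(11))) + 136 = (10 - 2*sqrt(11)) + 136 = 146 - 2*sqrt(11)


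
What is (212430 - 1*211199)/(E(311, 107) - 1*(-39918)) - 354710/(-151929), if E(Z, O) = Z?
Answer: 14456653189/6111951741 ≈ 2.3653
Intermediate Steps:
(212430 - 1*211199)/(E(311, 107) - 1*(-39918)) - 354710/(-151929) = (212430 - 1*211199)/(311 - 1*(-39918)) - 354710/(-151929) = (212430 - 211199)/(311 + 39918) - 354710*(-1/151929) = 1231/40229 + 354710/151929 = 14456653189/6111951741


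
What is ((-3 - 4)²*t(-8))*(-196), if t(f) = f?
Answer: 76832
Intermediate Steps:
((-3 - 4)²*t(-8))*(-196) = ((-3 - 4)²*(-8))*(-196) = ((-7)²*(-8))*(-196) = (49*(-8))*(-196) = -392*(-196) = 76832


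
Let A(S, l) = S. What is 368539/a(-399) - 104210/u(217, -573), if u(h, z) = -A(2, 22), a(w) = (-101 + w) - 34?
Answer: 27455531/534 ≈ 51415.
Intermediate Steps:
a(w) = -135 + w
u(h, z) = -2 (u(h, z) = -1*2 = -2)
368539/a(-399) - 104210/u(217, -573) = 368539/(-135 - 399) - 104210/(-2) = 368539/(-534) - 104210*(-½) = 368539*(-1/534) + 52105 = -368539/534 + 52105 = 27455531/534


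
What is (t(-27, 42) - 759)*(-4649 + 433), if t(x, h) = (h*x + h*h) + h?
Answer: 366792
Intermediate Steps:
t(x, h) = h + h² + h*x (t(x, h) = (h*x + h²) + h = (h² + h*x) + h = h + h² + h*x)
(t(-27, 42) - 759)*(-4649 + 433) = (42*(1 + 42 - 27) - 759)*(-4649 + 433) = (42*16 - 759)*(-4216) = (672 - 759)*(-4216) = -87*(-4216) = 366792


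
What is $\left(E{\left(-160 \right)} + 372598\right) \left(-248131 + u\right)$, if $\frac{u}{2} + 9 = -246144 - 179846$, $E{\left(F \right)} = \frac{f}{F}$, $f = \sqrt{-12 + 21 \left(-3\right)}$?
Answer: $-409905865142 + \frac{1100129 i \sqrt{3}}{32} \approx -4.0991 \cdot 10^{11} + 59546.0 i$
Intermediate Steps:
$f = 5 i \sqrt{3}$ ($f = \sqrt{-12 - 63} = \sqrt{-75} = 5 i \sqrt{3} \approx 8.6602 i$)
$E{\left(F \right)} = \frac{5 i \sqrt{3}}{F}$
$u = -851998$ ($u = -18 + 2 \left(-246144 - 179846\right) = -18 + 2 \left(-425990\right) = -18 - 851980 = -851998$)
$\left(E{\left(-160 \right)} + 372598\right) \left(-248131 + u\right) = \left(\frac{5 i \sqrt{3}}{-160} + 372598\right) \left(-248131 - 851998\right) = \left(5 i \sqrt{3} \left(- \frac{1}{160}\right) + 372598\right) \left(-1100129\right) = \left(- \frac{i \sqrt{3}}{32} + 372598\right) \left(-1100129\right) = \left(372598 - \frac{i \sqrt{3}}{32}\right) \left(-1100129\right) = -409905865142 + \frac{1100129 i \sqrt{3}}{32}$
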